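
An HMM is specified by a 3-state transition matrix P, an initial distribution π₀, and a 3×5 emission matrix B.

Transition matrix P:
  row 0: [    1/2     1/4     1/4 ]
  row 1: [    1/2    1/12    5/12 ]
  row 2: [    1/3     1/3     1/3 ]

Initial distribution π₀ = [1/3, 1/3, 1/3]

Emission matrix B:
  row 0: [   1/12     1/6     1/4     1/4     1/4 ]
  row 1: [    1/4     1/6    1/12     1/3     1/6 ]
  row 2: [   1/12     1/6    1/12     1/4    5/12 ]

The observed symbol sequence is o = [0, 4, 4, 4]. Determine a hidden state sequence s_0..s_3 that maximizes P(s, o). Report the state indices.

path = [1, 2, 2, 2]

t=0: δ = [2.778e-02, 8.333e-02, 2.778e-02]  (obs o_0=0)
t=1: δ = [1.042e-02, 1.543e-03, 1.447e-02]  ψ = [1, 2, 1]  (obs o_1=4)
t=2: δ = [1.302e-03, 8.038e-04, 2.009e-03]  ψ = [0, 2, 2]  (obs o_2=4)
t=3: δ = [1.674e-04, 1.116e-04, 2.791e-04]  ψ = [2, 2, 2]  (obs o_3=4)
backtrack: best end state = 2; path = [1, 2, 2, 2]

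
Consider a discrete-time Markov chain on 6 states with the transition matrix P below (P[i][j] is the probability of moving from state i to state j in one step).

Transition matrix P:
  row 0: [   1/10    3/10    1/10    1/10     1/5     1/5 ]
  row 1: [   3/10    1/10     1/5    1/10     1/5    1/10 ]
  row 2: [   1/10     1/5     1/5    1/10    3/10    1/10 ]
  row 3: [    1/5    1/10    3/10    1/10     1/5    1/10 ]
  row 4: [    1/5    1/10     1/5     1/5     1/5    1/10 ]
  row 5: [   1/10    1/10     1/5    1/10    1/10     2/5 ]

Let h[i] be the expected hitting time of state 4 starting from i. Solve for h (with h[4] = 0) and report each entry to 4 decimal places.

h = [5.0424, 4.9430, 4.4289, 4.8817, 0.0000, 5.6208]

First-step conditioning: h[4] = 0; for i ≠ 4, h[i] = 1 + Σ_k P[i][k]·h[k].
  h[0] = 1 + 1/10·h[0] + 3/10·h[1] + 1/10·h[2] + 1/10·h[3] + 1/5·h[5]
  h[1] = 1 + 3/10·h[0] + 1/10·h[1] + 1/5·h[2] + 1/10·h[3] + 1/10·h[5]
  h[2] = 1 + 1/10·h[0] + 1/5·h[1] + 1/5·h[2] + 1/10·h[3] + 1/10·h[5]
  h[3] = 1 + 1/5·h[0] + 1/10·h[1] + 3/10·h[2] + 1/10·h[3] + 1/10·h[5]
  h[5] = 1 + 1/10·h[0] + 1/10·h[1] + 1/5·h[2] + 1/10·h[3] + 2/5·h[5]
Solving the 5×5 linear system over states ≠ 4 gives exactly h = [17260/3423, 5640/1141, 15160/3423, 5570/1141, 0, 19240/3423] (h[4] = 0 is the target).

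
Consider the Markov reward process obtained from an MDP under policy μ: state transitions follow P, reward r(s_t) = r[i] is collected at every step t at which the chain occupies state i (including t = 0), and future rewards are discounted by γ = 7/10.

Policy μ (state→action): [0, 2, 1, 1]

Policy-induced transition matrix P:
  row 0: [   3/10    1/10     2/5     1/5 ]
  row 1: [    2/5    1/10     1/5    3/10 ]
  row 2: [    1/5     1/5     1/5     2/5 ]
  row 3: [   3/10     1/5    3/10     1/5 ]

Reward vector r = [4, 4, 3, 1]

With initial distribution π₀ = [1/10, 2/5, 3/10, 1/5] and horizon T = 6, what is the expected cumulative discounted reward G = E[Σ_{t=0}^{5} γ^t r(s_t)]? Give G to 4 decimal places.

G = 8.7078

t=0: π = [0.1000, 0.4000, 0.3000, 0.2000], E[r] = 3.1000, γ^t·E[r] = 3.100000, running G = 3.100000
t=1: π = [0.3100, 0.1500, 0.2400, 0.3000], E[r] = 2.8600, γ^t·E[r] = 2.002000, running G = 5.102000
t=2: π = [0.2910, 0.1540, 0.2920, 0.2630], E[r] = 2.9190, γ^t·E[r] = 1.430310, running G = 6.532310
t=3: π = [0.2862, 0.1555, 0.2845, 0.2738], E[r] = 2.8941, γ^t·E[r] = 0.992676, running G = 7.524986
t=4: π = [0.2871, 0.1558, 0.2846, 0.2725], E[r] = 2.8980, γ^t·E[r] = 0.695817, running G = 8.220803
t=5: π = [0.2871, 0.1557, 0.2847, 0.2725], E[r] = 2.8978, γ^t·E[r] = 0.487036, running G = 8.707839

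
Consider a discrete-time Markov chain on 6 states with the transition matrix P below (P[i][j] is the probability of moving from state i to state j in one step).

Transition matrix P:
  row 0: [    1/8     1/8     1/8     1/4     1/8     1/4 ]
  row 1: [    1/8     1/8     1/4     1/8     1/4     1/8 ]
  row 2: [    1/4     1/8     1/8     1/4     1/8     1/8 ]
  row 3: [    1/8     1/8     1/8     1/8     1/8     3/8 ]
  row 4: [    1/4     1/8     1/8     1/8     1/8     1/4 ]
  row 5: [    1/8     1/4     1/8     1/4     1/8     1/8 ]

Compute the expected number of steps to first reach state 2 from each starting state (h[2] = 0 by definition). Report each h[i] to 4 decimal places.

First-step conditioning: h[2] = 0; for i ≠ 2, h[i] = 1 + Σ_k P[i][k]·h[k].
  h[0] = 1 + 1/8·h[0] + 1/8·h[1] + 1/4·h[3] + 1/8·h[4] + 1/4·h[5]
  h[1] = 1 + 1/8·h[0] + 1/8·h[1] + 1/8·h[3] + 1/4·h[4] + 1/8·h[5]
  h[3] = 1 + 1/8·h[0] + 1/8·h[1] + 1/8·h[3] + 1/8·h[4] + 3/8·h[5]
  h[4] = 1 + 1/4·h[0] + 1/8·h[1] + 1/8·h[3] + 1/8·h[4] + 1/4·h[5]
  h[5] = 1 + 1/8·h[0] + 1/4·h[1] + 1/4·h[3] + 1/8·h[4] + 1/8·h[5]
Solving the 5×5 linear system over states ≠ 2 gives exactly h = [1755/253, 1539/253, 0, 5257/759, 5266/759, 1731/253] (h[2] = 0 is the target).

h = [6.9368, 6.0830, 0.0000, 6.9262, 6.9381, 6.8419]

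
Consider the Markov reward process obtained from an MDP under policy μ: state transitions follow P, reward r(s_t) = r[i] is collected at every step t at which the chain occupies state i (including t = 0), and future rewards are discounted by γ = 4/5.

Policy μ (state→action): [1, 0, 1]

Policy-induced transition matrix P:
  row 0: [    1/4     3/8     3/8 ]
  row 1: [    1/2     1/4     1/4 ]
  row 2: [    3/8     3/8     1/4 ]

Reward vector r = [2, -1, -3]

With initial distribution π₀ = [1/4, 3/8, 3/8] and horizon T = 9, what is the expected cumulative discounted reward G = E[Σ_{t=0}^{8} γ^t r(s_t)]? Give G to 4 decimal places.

t=0: π = [0.2500, 0.3750, 0.3750], E[r] = -1.0000, γ^t·E[r] = -1.000000, running G = -1.000000
t=1: π = [0.3906, 0.3281, 0.2813], E[r] = -0.3906, γ^t·E[r] = -0.312500, running G = -1.312500
t=2: π = [0.3672, 0.3340, 0.2988], E[r] = -0.4961, γ^t·E[r] = -0.317500, running G = -1.630000
t=3: π = [0.3708, 0.3333, 0.2959], E[r] = -0.4792, γ^t·E[r] = -0.245375, running G = -1.875375
t=4: π = [0.3703, 0.3333, 0.2964], E[r] = -0.4818, γ^t·E[r] = -0.197350, running G = -2.072725
t=5: π = [0.3704, 0.3333, 0.2963], E[r] = -0.4814, γ^t·E[r] = -0.157756, running G = -2.230481
t=6: π = [0.3704, 0.3333, 0.2963], E[r] = -0.4815, γ^t·E[r] = -0.126219, running G = -2.356701
t=7: π = [0.3704, 0.3333, 0.2963], E[r] = -0.4815, γ^t·E[r] = -0.100974, running G = -2.457674
t=8: π = [0.3704, 0.3333, 0.2963], E[r] = -0.4815, γ^t·E[r] = -0.080779, running G = -2.538453

G = -2.5385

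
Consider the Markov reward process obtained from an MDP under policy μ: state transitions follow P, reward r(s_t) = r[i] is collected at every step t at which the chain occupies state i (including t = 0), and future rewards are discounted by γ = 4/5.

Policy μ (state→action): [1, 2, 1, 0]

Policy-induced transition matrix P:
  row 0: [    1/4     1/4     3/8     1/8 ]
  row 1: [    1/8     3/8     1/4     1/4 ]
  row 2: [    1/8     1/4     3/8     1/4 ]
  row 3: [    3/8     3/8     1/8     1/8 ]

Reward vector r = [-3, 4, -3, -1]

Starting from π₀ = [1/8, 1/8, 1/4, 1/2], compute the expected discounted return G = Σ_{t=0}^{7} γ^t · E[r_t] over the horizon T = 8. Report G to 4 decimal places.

t=0: π = [0.1250, 0.1250, 0.2500, 0.5000], E[r] = -1.1250, γ^t·E[r] = -1.125000, running G = -1.125000
t=1: π = [0.2656, 0.3281, 0.2344, 0.1719], E[r] = -0.3594, γ^t·E[r] = -0.287500, running G = -1.412500
t=2: π = [0.2012, 0.3125, 0.2910, 0.1953], E[r] = -0.4219, γ^t·E[r] = -0.270000, running G = -1.682500
t=3: π = [0.1990, 0.3135, 0.2871, 0.2004], E[r] = -0.4048, γ^t·E[r] = -0.207250, running G = -1.889750
t=4: π = [0.2000, 0.3142, 0.2857, 0.2001], E[r] = -0.4002, γ^t·E[r] = -0.163913, running G = -2.053663
t=5: π = [0.2000, 0.3143, 0.2857, 0.2000], E[r] = -0.4000, γ^t·E[r] = -0.131069, running G = -2.184731
t=6: π = [0.2000, 0.3143, 0.2857, 0.2000], E[r] = -0.4000, γ^t·E[r] = -0.104859, running G = -2.289590
t=7: π = [0.2000, 0.3143, 0.2857, 0.2000], E[r] = -0.4000, γ^t·E[r] = -0.083886, running G = -2.373477

G = -2.3735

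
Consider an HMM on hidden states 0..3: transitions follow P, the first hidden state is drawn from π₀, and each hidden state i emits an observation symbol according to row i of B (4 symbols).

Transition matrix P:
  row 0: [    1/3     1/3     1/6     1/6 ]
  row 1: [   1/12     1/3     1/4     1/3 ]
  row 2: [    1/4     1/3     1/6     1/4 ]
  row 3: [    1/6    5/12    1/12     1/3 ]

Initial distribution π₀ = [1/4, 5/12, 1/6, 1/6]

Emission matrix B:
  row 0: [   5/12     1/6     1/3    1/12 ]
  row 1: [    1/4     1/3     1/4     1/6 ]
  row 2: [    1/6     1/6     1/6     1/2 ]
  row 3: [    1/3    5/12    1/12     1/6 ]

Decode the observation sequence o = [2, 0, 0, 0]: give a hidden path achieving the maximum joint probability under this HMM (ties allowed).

path = [0, 0, 0, 0]

t=0: δ = [8.333e-02, 1.042e-01, 2.778e-02, 1.389e-02]  (obs o_0=2)
t=1: δ = [1.157e-02, 8.681e-03, 4.340e-03, 1.157e-02]  ψ = [0, 1, 1, 1]  (obs o_1=0)
t=2: δ = [1.608e-03, 1.206e-03, 3.617e-04, 1.286e-03]  ψ = [0, 3, 1, 3]  (obs o_2=0)
t=3: δ = [2.233e-04, 1.340e-04, 5.023e-05, 1.429e-04]  ψ = [0, 0, 1, 3]  (obs o_3=0)
backtrack: best end state = 0; path = [0, 0, 0, 0]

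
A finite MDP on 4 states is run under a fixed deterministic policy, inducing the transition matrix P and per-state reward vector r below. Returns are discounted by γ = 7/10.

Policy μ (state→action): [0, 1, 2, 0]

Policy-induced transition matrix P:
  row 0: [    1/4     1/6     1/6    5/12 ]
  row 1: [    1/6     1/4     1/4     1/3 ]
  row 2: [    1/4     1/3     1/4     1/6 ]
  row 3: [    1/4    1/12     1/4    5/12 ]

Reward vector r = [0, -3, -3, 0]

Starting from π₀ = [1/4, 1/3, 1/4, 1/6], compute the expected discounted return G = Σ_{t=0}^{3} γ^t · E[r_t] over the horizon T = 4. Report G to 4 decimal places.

G = -3.7628

t=0: π = [0.2500, 0.3333, 0.2500, 0.1667], E[r] = -1.7500, γ^t·E[r] = -1.750000, running G = -1.750000
t=1: π = [0.2222, 0.2222, 0.2292, 0.3264], E[r] = -1.3542, γ^t·E[r] = -0.947917, running G = -2.697917
t=2: π = [0.2315, 0.1962, 0.2315, 0.3409], E[r] = -1.2830, γ^t·E[r] = -0.628663, running G = -3.326580
t=3: π = [0.2337, 0.1932, 0.2307, 0.3424], E[r] = -1.2717, γ^t·E[r] = -0.436194, running G = -3.762773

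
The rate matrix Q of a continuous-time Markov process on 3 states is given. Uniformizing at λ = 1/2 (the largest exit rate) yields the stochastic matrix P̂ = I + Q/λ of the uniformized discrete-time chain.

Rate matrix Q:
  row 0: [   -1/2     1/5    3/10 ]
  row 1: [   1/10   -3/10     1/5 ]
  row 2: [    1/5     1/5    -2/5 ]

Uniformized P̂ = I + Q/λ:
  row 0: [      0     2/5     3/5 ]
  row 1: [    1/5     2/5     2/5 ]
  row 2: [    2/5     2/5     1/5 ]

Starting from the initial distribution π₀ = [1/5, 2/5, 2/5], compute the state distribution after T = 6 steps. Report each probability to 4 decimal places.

π = [0.2285, 0.4000, 0.3715]

t=0: π = [0.2000, 0.4000, 0.4000]
t=1: π = [0.2400, 0.4000, 0.3600]
t=2: π = [0.2240, 0.4000, 0.3760]
t=3: π = [0.2304, 0.4000, 0.3696]
t=4: π = [0.2278, 0.4000, 0.3722]
t=5: π = [0.2289, 0.4000, 0.3711]
t=6: π = [0.2285, 0.4000, 0.3715]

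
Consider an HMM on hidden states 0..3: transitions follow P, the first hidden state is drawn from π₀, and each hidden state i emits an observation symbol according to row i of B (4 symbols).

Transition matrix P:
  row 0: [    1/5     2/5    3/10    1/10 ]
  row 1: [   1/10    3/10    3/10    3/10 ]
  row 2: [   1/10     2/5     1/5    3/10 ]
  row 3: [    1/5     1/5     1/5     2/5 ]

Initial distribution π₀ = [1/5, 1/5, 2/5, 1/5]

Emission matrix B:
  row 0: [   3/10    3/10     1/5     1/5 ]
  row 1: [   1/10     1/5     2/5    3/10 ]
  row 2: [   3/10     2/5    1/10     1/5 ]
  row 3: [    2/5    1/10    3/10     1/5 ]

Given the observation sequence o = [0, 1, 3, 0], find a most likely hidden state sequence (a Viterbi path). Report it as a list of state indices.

path = [2, 2, 1, 3]

t=0: δ = [6.000e-02, 2.000e-02, 1.200e-01, 8.000e-02]  (obs o_0=0)
t=1: δ = [4.800e-03, 9.600e-03, 9.600e-03, 3.600e-03]  ψ = [3, 2, 2, 2]  (obs o_1=1)
t=2: δ = [1.920e-04, 1.152e-03, 5.760e-04, 5.760e-04]  ψ = [0, 2, 1, 1]  (obs o_2=3)
t=3: δ = [3.456e-05, 3.456e-05, 1.037e-04, 1.382e-04]  ψ = [1, 1, 1, 1]  (obs o_3=0)
backtrack: best end state = 3; path = [2, 2, 1, 3]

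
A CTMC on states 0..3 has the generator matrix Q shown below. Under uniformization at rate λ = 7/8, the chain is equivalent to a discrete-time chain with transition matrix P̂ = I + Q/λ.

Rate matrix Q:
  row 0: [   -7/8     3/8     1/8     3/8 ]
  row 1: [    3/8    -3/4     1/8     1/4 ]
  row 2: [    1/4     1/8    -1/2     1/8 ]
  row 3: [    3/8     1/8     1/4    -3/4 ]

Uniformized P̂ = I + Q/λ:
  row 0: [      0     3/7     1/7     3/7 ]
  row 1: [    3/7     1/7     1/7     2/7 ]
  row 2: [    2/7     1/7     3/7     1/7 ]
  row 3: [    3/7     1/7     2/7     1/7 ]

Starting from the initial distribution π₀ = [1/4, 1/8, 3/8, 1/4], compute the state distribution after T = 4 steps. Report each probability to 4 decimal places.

t=0: π = [0.2500, 0.1250, 0.3750, 0.2500]
t=1: π = [0.2679, 0.2143, 0.2857, 0.2321]
t=2: π = [0.2730, 0.2194, 0.2577, 0.2500]
t=3: π = [0.2748, 0.2208, 0.2522, 0.2522]
t=4: π = [0.2748, 0.2214, 0.2509, 0.2529]

π = [0.2748, 0.2214, 0.2509, 0.2529]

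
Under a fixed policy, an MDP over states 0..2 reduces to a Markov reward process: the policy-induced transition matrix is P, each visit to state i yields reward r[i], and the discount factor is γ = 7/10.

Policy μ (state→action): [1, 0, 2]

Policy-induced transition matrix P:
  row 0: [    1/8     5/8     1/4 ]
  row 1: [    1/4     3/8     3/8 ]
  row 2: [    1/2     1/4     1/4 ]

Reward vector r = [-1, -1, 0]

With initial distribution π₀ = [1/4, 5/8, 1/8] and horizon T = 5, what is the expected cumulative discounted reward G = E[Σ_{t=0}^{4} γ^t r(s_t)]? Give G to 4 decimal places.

t=0: π = [0.2500, 0.6250, 0.1250], E[r] = -0.8750, γ^t·E[r] = -0.875000, running G = -0.875000
t=1: π = [0.2500, 0.4219, 0.3281], E[r] = -0.6719, γ^t·E[r] = -0.470313, running G = -1.345313
t=2: π = [0.3008, 0.3965, 0.3027], E[r] = -0.6973, γ^t·E[r] = -0.341660, running G = -1.686973
t=3: π = [0.2881, 0.4124, 0.2996], E[r] = -0.7004, γ^t·E[r] = -0.240251, running G = -1.927223
t=4: π = [0.2889, 0.4096, 0.3015], E[r] = -0.6985, γ^t·E[r] = -0.167699, running G = -2.094923

G = -2.0949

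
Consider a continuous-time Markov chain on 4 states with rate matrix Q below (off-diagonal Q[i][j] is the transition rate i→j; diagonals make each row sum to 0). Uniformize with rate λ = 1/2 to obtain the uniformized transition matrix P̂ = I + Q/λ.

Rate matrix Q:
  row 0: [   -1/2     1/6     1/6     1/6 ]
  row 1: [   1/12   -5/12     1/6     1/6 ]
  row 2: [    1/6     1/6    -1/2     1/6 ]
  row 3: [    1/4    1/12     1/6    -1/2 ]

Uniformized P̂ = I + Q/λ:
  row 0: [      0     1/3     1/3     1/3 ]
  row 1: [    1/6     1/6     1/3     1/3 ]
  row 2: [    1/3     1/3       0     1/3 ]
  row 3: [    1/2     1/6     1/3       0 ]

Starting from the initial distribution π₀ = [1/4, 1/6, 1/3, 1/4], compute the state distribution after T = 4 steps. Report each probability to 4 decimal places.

t=0: π = [0.2500, 0.1667, 0.3333, 0.2500]
t=1: π = [0.2639, 0.2639, 0.2222, 0.2500]
t=2: π = [0.2431, 0.2477, 0.2593, 0.2500]
t=3: π = [0.2527, 0.2504, 0.2469, 0.2500]
t=4: π = [0.2490, 0.2499, 0.2510, 0.2500]

π = [0.2490, 0.2499, 0.2510, 0.2500]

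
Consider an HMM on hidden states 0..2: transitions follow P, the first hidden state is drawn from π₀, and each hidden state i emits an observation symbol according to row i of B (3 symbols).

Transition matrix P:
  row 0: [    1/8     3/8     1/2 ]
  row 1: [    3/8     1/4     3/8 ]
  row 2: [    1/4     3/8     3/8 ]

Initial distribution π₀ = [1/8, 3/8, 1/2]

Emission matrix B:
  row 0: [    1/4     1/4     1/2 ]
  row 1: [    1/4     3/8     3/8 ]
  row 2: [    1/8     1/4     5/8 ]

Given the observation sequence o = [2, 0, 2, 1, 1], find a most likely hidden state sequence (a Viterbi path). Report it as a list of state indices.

t=0: δ = [6.250e-02, 1.406e-01, 3.125e-01]  (obs o_0=2)
t=1: δ = [1.953e-02, 2.930e-02, 1.465e-02]  ψ = [2, 2, 2]  (obs o_1=0)
t=2: δ = [5.493e-03, 2.747e-03, 6.866e-03]  ψ = [1, 0, 1]  (obs o_2=2)
t=3: δ = [4.292e-04, 9.656e-04, 6.866e-04]  ψ = [2, 2, 0]  (obs o_3=1)
t=4: δ = [9.052e-05, 9.656e-05, 9.052e-05]  ψ = [1, 2, 1]  (obs o_4=1)
backtrack: best end state = 1; path = [2, 1, 0, 2, 1]

path = [2, 1, 0, 2, 1]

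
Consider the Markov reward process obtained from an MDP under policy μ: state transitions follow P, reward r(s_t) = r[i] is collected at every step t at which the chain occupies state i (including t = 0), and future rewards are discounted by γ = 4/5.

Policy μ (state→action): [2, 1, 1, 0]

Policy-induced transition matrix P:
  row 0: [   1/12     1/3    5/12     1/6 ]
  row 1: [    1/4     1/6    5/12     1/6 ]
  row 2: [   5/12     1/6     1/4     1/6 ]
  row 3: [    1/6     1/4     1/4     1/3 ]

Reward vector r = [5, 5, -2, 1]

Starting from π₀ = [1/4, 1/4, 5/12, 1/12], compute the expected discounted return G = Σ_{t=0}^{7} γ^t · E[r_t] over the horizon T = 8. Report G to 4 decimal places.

G = 7.7896

t=0: π = [0.2500, 0.2500, 0.4167, 0.0833], E[r] = 1.7500, γ^t·E[r] = 1.750000, running G = 1.750000
t=1: π = [0.2708, 0.2153, 0.3333, 0.1806], E[r] = 1.9444, γ^t·E[r] = 1.555556, running G = 3.305556
t=2: π = [0.2454, 0.2269, 0.3310, 0.1968], E[r] = 1.8958, γ^t·E[r] = 1.213333, running G = 4.518889
t=3: π = [0.2479, 0.2240, 0.3287, 0.1995], E[r] = 1.9012, γ^t·E[r] = 0.973432, running G = 5.492321
t=4: π = [0.2468, 0.2246, 0.3286, 0.1999], E[r] = 1.8999, γ^t·E[r] = 0.778193, running G = 6.270514
t=5: π = [0.2470, 0.2245, 0.3286, 0.2000], E[r] = 1.9000, γ^t·E[r] = 0.622603, running G = 6.893117
t=6: π = [0.2469, 0.2245, 0.3286, 0.2000], E[r] = 1.9000, γ^t·E[r] = 0.498073, running G = 7.391190
t=7: π = [0.2469, 0.2245, 0.3286, 0.2000], E[r] = 1.9000, γ^t·E[r] = 0.398459, running G = 7.789649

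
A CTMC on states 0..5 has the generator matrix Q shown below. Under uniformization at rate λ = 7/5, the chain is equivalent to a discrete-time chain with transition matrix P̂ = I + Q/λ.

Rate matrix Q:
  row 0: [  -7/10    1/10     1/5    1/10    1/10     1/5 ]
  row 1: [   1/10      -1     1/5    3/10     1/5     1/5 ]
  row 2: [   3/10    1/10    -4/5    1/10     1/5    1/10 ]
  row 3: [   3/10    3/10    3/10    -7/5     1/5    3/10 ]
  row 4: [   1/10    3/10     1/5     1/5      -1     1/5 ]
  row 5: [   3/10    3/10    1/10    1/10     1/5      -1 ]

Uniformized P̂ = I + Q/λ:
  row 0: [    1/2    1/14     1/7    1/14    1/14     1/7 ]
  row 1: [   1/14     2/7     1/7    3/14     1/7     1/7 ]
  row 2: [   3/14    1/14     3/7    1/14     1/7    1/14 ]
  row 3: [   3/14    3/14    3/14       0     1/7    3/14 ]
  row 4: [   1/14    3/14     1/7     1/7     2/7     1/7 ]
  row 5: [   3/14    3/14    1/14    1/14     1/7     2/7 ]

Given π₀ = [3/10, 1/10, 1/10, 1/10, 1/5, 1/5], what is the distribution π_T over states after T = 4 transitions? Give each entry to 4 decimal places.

π = [0.2381, 0.1646, 0.1930, 0.0984, 0.1467, 0.1591]

t=0: π = [0.3000, 0.1000, 0.1000, 0.1000, 0.2000, 0.2000]
t=1: π = [0.2571, 0.1643, 0.1643, 0.0929, 0.1500, 0.1714]
t=2: π = [0.2429, 0.1658, 0.1842, 0.0990, 0.1459, 0.1622]
t=3: π = [0.2391, 0.1651, 0.1910, 0.0985, 0.1464, 0.1599]
t=4: π = [0.2381, 0.1646, 0.1930, 0.0984, 0.1467, 0.1591]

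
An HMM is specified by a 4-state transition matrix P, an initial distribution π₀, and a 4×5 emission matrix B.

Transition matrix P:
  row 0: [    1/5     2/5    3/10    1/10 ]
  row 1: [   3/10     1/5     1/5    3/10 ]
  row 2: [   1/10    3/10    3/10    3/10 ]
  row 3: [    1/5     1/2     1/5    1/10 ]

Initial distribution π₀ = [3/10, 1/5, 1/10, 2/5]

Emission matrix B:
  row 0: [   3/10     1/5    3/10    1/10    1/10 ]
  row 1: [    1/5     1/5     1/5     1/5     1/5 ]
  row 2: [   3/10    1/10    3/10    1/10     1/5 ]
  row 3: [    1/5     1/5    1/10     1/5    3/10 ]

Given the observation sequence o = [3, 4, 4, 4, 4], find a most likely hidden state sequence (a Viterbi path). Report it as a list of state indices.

path = [3, 1, 3, 1, 3]

t=0: δ = [3.000e-02, 4.000e-02, 1.000e-02, 8.000e-02]  (obs o_0=3)
t=1: δ = [1.600e-03, 8.000e-03, 3.200e-03, 3.600e-03]  ψ = [3, 3, 3, 1]  (obs o_1=4)
t=2: δ = [2.400e-04, 3.600e-04, 3.200e-04, 7.200e-04]  ψ = [1, 3, 1, 1]  (obs o_2=4)
t=3: δ = [1.440e-05, 7.200e-05, 2.880e-05, 3.240e-05]  ψ = [3, 3, 3, 1]  (obs o_3=4)
t=4: δ = [2.160e-06, 3.240e-06, 2.880e-06, 6.480e-06]  ψ = [1, 3, 1, 1]  (obs o_4=4)
backtrack: best end state = 3; path = [3, 1, 3, 1, 3]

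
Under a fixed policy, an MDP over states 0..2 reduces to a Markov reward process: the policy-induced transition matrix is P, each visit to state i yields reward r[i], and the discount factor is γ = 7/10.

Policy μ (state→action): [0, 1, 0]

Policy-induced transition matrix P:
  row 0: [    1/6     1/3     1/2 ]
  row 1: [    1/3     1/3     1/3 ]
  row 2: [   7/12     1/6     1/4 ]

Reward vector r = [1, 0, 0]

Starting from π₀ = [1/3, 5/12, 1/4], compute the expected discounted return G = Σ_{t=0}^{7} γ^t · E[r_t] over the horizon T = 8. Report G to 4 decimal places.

t=0: π = [0.3333, 0.4167, 0.2500], E[r] = 0.3333, γ^t·E[r] = 0.333333, running G = 0.333333
t=1: π = [0.3403, 0.2917, 0.3681], E[r] = 0.3403, γ^t·E[r] = 0.238194, running G = 0.571528
t=2: π = [0.3686, 0.2720, 0.3594], E[r] = 0.3686, γ^t·E[r] = 0.180631, running G = 0.752159
t=3: π = [0.3617, 0.2734, 0.3648], E[r] = 0.3617, γ^t·E[r] = 0.124076, running G = 0.876235
t=4: π = [0.3642, 0.2725, 0.3632], E[r] = 0.3642, γ^t·E[r] = 0.087456, running G = 0.963691
t=5: π = [0.3634, 0.2728, 0.3638], E[r] = 0.3634, γ^t·E[r] = 0.061082, running G = 1.024773
t=6: π = [0.3637, 0.2727, 0.3636], E[r] = 0.3637, γ^t·E[r] = 0.042790, running G = 1.067562
t=7: π = [0.3636, 0.2727, 0.3637], E[r] = 0.3636, γ^t·E[r] = 0.029945, running G = 1.097507

G = 1.0975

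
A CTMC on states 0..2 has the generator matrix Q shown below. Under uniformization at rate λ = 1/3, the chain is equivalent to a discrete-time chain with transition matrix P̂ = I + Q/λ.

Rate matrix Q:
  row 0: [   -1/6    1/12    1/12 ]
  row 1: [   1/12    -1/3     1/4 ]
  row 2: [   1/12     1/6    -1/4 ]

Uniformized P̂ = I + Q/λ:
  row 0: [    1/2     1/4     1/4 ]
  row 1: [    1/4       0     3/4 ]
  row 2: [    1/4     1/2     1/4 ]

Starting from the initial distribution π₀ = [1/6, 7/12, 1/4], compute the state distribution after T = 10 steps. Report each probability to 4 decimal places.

π = [0.3333, 0.2780, 0.3886]

t=0: π = [0.1667, 0.5833, 0.2500]
t=1: π = [0.2917, 0.1667, 0.5417]
t=2: π = [0.3229, 0.3438, 0.3333]
t=3: π = [0.3307, 0.2474, 0.4219]
t=4: π = [0.3327, 0.2936, 0.3737]
t=5: π = [0.3332, 0.2700, 0.3968]
t=6: π = [0.3333, 0.2817, 0.3850]
t=7: π = [0.3333, 0.2758, 0.3908]
t=8: π = [0.3333, 0.2788, 0.3879]
t=9: π = [0.3333, 0.2773, 0.3894]
t=10: π = [0.3333, 0.2780, 0.3886]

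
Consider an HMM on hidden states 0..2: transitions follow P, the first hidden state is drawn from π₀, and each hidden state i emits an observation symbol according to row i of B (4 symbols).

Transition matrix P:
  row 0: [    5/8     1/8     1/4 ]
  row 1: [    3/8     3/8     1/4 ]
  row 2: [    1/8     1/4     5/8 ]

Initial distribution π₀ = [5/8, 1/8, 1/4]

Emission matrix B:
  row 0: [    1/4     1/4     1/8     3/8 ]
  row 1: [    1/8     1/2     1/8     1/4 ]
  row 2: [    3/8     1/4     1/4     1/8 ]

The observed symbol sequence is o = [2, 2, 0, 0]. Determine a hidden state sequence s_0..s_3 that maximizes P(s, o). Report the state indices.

t=0: δ = [7.812e-02, 1.562e-02, 6.250e-02]  (obs o_0=2)
t=1: δ = [6.104e-03, 1.953e-03, 9.766e-03]  ψ = [0, 2, 2]  (obs o_1=2)
t=2: δ = [9.537e-04, 3.052e-04, 2.289e-03]  ψ = [0, 2, 2]  (obs o_2=0)
t=3: δ = [1.490e-04, 7.153e-05, 5.364e-04]  ψ = [0, 2, 2]  (obs o_3=0)
backtrack: best end state = 2; path = [2, 2, 2, 2]

path = [2, 2, 2, 2]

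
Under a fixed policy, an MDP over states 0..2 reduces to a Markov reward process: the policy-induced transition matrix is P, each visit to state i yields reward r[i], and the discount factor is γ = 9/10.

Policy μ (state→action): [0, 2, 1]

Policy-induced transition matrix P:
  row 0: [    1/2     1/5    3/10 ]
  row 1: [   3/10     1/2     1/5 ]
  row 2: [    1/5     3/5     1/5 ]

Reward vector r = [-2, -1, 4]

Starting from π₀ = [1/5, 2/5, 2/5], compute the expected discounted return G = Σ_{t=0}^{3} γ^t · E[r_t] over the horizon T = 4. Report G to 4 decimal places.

t=0: π = [0.2000, 0.4000, 0.4000], E[r] = 0.8000, γ^t·E[r] = 0.800000, running G = 0.800000
t=1: π = [0.3000, 0.4800, 0.2200], E[r] = -0.2000, γ^t·E[r] = -0.180000, running G = 0.620000
t=2: π = [0.3380, 0.4320, 0.2300], E[r] = -0.1880, γ^t·E[r] = -0.152280, running G = 0.467720
t=3: π = [0.3446, 0.4216, 0.2338], E[r] = -0.1756, γ^t·E[r] = -0.128012, running G = 0.339708

G = 0.3397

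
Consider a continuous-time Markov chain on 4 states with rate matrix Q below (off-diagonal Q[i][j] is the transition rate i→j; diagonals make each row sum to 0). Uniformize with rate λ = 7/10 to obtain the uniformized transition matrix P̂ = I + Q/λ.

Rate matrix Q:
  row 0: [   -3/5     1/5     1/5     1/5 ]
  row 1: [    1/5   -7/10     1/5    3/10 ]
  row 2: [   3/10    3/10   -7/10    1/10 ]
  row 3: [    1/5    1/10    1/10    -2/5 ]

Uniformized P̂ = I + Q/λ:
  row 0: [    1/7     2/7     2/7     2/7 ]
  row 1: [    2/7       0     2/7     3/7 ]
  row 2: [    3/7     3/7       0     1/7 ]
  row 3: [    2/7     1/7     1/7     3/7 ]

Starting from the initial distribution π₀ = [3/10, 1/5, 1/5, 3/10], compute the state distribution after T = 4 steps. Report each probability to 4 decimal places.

π = [0.2731, 0.2052, 0.1849, 0.3368]

t=0: π = [0.3000, 0.2000, 0.2000, 0.3000]
t=1: π = [0.2714, 0.2143, 0.1857, 0.3286]
t=2: π = [0.2735, 0.2041, 0.1857, 0.3367]
t=3: π = [0.2732, 0.2058, 0.1845, 0.3364]
t=4: π = [0.2731, 0.2052, 0.1849, 0.3368]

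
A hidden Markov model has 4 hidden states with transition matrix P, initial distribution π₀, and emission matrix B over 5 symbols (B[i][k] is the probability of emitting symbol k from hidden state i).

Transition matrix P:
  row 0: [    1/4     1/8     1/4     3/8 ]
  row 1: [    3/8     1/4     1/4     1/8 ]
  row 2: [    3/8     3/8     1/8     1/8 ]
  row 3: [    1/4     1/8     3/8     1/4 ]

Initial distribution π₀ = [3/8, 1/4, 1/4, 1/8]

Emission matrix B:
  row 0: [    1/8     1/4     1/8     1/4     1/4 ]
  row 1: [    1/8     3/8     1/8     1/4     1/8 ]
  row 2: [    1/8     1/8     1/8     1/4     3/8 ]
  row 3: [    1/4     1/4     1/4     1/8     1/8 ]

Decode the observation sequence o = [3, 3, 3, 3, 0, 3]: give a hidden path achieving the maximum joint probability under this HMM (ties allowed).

path = [0, 2, 1, 0, 3, 2]

t=0: δ = [9.375e-02, 6.250e-02, 6.250e-02, 1.562e-02]  (obs o_0=3)
t=1: δ = [5.859e-03, 5.859e-03, 5.859e-03, 4.395e-03]  ψ = [0, 2, 0, 0]  (obs o_1=3)
t=2: δ = [5.493e-04, 5.493e-04, 4.120e-04, 2.747e-04]  ψ = [1, 2, 3, 0]  (obs o_2=3)
t=3: δ = [5.150e-05, 3.862e-05, 3.433e-05, 2.575e-05]  ψ = [1, 2, 0, 0]  (obs o_3=3)
t=4: δ = [1.810e-06, 1.609e-06, 1.609e-06, 4.828e-06]  ψ = [1, 2, 0, 0]  (obs o_4=0)
t=5: δ = [3.017e-07, 1.509e-07, 4.526e-07, 1.509e-07]  ψ = [3, 2, 3, 3]  (obs o_5=3)
backtrack: best end state = 2; path = [0, 2, 1, 0, 3, 2]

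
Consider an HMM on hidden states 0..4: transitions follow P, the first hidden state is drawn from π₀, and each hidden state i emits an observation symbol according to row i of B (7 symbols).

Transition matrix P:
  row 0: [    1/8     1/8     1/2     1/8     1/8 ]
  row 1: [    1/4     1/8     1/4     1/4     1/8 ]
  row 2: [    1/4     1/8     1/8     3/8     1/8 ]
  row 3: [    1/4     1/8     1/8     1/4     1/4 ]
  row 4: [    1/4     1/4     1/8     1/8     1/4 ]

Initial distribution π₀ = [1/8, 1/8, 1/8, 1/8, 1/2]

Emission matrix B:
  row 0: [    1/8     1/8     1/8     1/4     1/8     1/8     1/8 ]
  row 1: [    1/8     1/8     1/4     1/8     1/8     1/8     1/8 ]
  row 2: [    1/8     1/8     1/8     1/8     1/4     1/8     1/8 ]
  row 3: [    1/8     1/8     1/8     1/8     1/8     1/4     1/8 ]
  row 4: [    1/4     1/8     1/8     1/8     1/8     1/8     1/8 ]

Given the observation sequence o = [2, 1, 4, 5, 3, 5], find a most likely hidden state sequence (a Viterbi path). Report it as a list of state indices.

path = [4, 0, 2, 3, 0, 2]

t=0: δ = [1.562e-02, 3.125e-02, 1.562e-02, 1.562e-02, 6.250e-02]  (obs o_0=2)
t=1: δ = [1.953e-03, 1.953e-03, 9.766e-04, 9.766e-04, 1.953e-03]  ψ = [4, 4, 0, 1, 4]  (obs o_1=1)
t=2: δ = [6.104e-05, 6.104e-05, 2.441e-04, 6.104e-05, 6.104e-05]  ψ = [1, 4, 0, 1, 4]  (obs o_2=4)
t=3: δ = [7.629e-06, 3.815e-06, 3.815e-06, 2.289e-05, 3.815e-06]  ψ = [2, 2, 0, 2, 2]  (obs o_3=5)
t=4: δ = [1.431e-06, 3.576e-07, 4.768e-07, 7.153e-07, 7.153e-07]  ψ = [3, 3, 0, 3, 3]  (obs o_4=3)
t=5: δ = [2.235e-08, 2.235e-08, 8.941e-08, 4.470e-08, 2.235e-08]  ψ = [0, 0, 0, 0, 0]  (obs o_5=5)
backtrack: best end state = 2; path = [4, 0, 2, 3, 0, 2]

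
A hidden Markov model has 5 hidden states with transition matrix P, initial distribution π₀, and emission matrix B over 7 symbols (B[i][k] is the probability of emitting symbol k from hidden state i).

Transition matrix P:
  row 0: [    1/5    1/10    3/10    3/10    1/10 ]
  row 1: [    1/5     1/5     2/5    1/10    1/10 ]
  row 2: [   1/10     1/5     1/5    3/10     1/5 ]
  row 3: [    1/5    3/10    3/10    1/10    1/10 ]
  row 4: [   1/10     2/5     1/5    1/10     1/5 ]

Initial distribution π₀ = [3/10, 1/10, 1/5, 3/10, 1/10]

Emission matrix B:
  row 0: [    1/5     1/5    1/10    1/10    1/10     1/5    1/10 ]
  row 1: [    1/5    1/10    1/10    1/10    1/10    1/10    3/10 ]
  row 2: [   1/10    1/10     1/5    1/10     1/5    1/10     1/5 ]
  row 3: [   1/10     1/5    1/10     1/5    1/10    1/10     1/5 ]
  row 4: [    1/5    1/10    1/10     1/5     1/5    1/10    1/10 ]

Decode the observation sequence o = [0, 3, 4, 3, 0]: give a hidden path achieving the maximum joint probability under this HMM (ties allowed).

path = [0, 3, 2, 3, 1]

t=0: δ = [6.000e-02, 2.000e-02, 2.000e-02, 3.000e-02, 2.000e-02]  (obs o_0=0)
t=1: δ = [1.200e-03, 9.000e-04, 1.800e-03, 3.600e-03, 1.200e-03]  ψ = [0, 3, 0, 0, 0]  (obs o_1=3)
t=2: δ = [7.200e-05, 1.080e-04, 2.160e-04, 5.400e-05, 7.200e-05]  ψ = [3, 3, 3, 2, 2]  (obs o_2=4)
t=3: δ = [2.160e-06, 4.320e-06, 4.320e-06, 1.296e-05, 8.640e-06]  ψ = [1, 2, 1, 2, 2]  (obs o_3=3)
t=4: δ = [5.184e-07, 7.776e-07, 3.888e-07, 1.296e-07, 3.456e-07]  ψ = [3, 3, 3, 2, 4]  (obs o_4=0)
backtrack: best end state = 1; path = [0, 3, 2, 3, 1]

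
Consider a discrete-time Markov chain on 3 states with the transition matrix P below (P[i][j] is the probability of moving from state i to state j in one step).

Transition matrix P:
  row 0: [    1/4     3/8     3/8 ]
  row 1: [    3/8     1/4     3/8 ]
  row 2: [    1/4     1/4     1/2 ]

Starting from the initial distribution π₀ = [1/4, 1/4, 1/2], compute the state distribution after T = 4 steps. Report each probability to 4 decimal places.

π = [0.2857, 0.2857, 0.4286]

t=0: π = [0.2500, 0.2500, 0.5000]
t=1: π = [0.2813, 0.2813, 0.4375]
t=2: π = [0.2852, 0.2852, 0.4297]
t=3: π = [0.2856, 0.2856, 0.4287]
t=4: π = [0.2857, 0.2857, 0.4286]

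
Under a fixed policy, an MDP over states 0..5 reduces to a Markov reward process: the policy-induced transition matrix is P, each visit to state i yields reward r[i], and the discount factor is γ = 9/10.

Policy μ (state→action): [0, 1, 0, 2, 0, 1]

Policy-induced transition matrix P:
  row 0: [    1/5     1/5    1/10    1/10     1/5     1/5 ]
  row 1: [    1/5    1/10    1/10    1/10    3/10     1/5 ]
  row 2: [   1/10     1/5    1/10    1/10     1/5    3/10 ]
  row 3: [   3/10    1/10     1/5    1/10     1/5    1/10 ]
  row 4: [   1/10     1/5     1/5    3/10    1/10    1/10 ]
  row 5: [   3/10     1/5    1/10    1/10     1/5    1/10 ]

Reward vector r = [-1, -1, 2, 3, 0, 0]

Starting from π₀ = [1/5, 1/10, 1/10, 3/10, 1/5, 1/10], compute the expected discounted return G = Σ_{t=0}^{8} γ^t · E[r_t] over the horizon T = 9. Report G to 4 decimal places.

t=0: π = [0.2000, 0.1000, 0.1000, 0.3000, 0.2000, 0.1000], E[r] = 0.8000, γ^t·E[r] = 0.800000, running G = 0.800000
t=1: π = [0.2100, 0.1600, 0.1500, 0.1400, 0.1900, 0.1500], E[r] = 0.3500, γ^t·E[r] = 0.315000, running G = 1.115000
t=2: π = [0.1950, 0.1700, 0.1330, 0.1380, 0.1970, 0.1670], E[r] = 0.3150, γ^t·E[r] = 0.255150, running G = 1.370150
t=3: π = [0.1975, 0.1692, 0.1335, 0.1394, 0.1973, 0.1631], E[r] = 0.3185, γ^t·E[r] = 0.232187, running G = 1.602337
t=4: π = [0.1972, 0.1691, 0.1337, 0.1395, 0.1972, 0.1634], E[r] = 0.3194, γ^t·E[r] = 0.209565, running G = 1.811901
t=5: π = [0.1972, 0.1691, 0.1337, 0.1394, 0.1972, 0.1634], E[r] = 0.3193, γ^t·E[r] = 0.188548, running G = 2.000449
t=6: π = [0.1972, 0.1691, 0.1337, 0.1394, 0.1972, 0.1634], E[r] = 0.3193, γ^t·E[r] = 0.169693, running G = 2.170142
t=7: π = [0.1972, 0.1691, 0.1337, 0.1394, 0.1972, 0.1634], E[r] = 0.3193, γ^t·E[r] = 0.152723, running G = 2.322865
t=8: π = [0.1972, 0.1691, 0.1337, 0.1394, 0.1972, 0.1634], E[r] = 0.3193, γ^t·E[r] = 0.137451, running G = 2.460316

G = 2.4603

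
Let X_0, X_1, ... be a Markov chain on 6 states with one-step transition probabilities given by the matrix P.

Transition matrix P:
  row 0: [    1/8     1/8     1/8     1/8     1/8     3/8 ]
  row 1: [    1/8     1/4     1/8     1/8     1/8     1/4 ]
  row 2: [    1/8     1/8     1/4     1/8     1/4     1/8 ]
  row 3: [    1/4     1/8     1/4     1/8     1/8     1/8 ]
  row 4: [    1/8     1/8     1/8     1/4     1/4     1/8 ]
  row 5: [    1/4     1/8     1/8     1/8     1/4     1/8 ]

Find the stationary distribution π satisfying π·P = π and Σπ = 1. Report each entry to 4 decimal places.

Balance equations π_j = Σ_i π_i·P[i][j]:
  π_0 = 1/8·π_0 + 1/8·π_1 + 1/8·π_2 + 1/4·π_3 + 1/8·π_4 + 1/4·π_5
  π_1 = 1/8·π_0 + 1/4·π_1 + 1/8·π_2 + 1/8·π_3 + 1/8·π_4 + 1/8·π_5
  π_2 = 1/8·π_0 + 1/8·π_1 + 1/4·π_2 + 1/4·π_3 + 1/8·π_4 + 1/8·π_5
  π_3 = 1/8·π_0 + 1/8·π_1 + 1/8·π_2 + 1/8·π_3 + 1/4·π_4 + 1/8·π_5
  π_4 = 1/8·π_0 + 1/8·π_1 + 1/4·π_2 + 1/8·π_3 + 1/4·π_4 + 1/4·π_5
  normalize: π_0 + π_1 + π_2 + π_3 + π_4 + π_5 = 1
Solving the linear system gives exactly π = [2356/14133, 1/7, 2320/14133, 301/2019, 389/2019, 2608/14133].

π = [0.1667, 0.1429, 0.1642, 0.1491, 0.1927, 0.1845]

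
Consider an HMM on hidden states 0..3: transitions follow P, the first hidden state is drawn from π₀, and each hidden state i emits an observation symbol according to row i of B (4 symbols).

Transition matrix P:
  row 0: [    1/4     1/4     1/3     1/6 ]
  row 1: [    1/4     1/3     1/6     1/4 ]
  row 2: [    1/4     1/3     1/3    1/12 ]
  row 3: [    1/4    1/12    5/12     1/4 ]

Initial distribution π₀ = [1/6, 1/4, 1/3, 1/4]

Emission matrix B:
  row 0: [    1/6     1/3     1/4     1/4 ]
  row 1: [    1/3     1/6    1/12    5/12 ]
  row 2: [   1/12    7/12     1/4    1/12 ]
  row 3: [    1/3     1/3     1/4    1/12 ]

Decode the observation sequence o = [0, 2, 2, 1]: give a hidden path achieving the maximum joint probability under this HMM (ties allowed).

path = [3, 2, 2, 2]

t=0: δ = [2.778e-02, 8.333e-02, 2.778e-02, 8.333e-02]  (obs o_0=0)
t=1: δ = [5.208e-03, 2.315e-03, 8.681e-03, 5.208e-03]  ψ = [1, 1, 3, 1]  (obs o_1=2)
t=2: δ = [5.425e-04, 2.411e-04, 7.234e-04, 3.255e-04]  ψ = [2, 2, 2, 3]  (obs o_2=2)
t=3: δ = [6.028e-05, 4.019e-05, 1.407e-04, 3.014e-05]  ψ = [2, 2, 2, 0]  (obs o_3=1)
backtrack: best end state = 2; path = [3, 2, 2, 2]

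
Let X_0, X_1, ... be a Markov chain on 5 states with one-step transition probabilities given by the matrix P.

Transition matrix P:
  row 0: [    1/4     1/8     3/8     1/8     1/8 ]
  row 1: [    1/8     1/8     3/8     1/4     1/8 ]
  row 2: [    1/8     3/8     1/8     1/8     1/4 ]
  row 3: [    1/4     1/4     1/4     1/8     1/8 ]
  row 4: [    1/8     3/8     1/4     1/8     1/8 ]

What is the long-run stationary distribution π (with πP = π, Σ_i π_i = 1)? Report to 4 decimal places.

Balance equations π_j = Σ_i π_i·P[i][j]:
  π_0 = 1/4·π_0 + 1/8·π_1 + 1/8·π_2 + 1/4·π_3 + 1/8·π_4
  π_1 = 1/8·π_0 + 1/8·π_1 + 3/8·π_2 + 1/4·π_3 + 3/8·π_4
  π_2 = 3/8·π_0 + 3/8·π_1 + 1/8·π_2 + 1/4·π_3 + 1/4·π_4
  π_3 = 1/8·π_0 + 1/4·π_1 + 1/8·π_2 + 1/8·π_3 + 1/8·π_4
  normalize: π_0 + π_1 + π_2 + π_3 + π_4 = 1
Solving the linear system gives exactly π = [94/569, 143/569, 1375/5121, 89/569, 812/5121].

π = [0.1652, 0.2513, 0.2685, 0.1564, 0.1586]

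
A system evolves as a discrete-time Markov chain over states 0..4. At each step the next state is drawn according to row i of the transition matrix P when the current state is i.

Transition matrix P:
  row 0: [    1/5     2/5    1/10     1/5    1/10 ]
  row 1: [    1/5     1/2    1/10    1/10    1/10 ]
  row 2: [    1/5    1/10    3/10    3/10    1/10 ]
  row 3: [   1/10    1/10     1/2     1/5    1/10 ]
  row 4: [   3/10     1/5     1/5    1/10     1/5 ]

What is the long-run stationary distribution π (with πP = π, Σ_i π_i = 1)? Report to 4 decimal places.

π = [0.1927, 0.2816, 0.2308, 0.1838, 0.1111]

Balance equations π_j = Σ_i π_i·P[i][j]:
  π_0 = 1/5·π_0 + 1/5·π_1 + 1/5·π_2 + 1/10·π_3 + 3/10·π_4
  π_1 = 2/5·π_0 + 1/2·π_1 + 1/10·π_2 + 1/10·π_3 + 1/5·π_4
  π_2 = 1/10·π_0 + 1/10·π_1 + 3/10·π_2 + 1/2·π_3 + 1/5·π_4
  π_3 = 1/5·π_0 + 1/10·π_1 + 3/10·π_2 + 1/5·π_3 + 1/10·π_4
  normalize: π_0 + π_1 + π_2 + π_3 + π_4 = 1
Solving the linear system gives exactly π = [281/1458, 821/2916, 673/2916, 134/729, 1/9].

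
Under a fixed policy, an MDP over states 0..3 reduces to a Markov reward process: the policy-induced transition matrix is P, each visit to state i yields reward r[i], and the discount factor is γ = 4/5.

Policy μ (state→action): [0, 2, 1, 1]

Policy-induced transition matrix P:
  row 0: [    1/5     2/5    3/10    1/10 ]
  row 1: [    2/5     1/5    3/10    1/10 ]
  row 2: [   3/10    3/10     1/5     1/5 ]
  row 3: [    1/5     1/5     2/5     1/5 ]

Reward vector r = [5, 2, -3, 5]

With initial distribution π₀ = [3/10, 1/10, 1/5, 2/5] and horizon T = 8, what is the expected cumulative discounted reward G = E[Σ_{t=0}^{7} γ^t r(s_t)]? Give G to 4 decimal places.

G = 8.7818

t=0: π = [0.3000, 0.1000, 0.2000, 0.4000], E[r] = 3.1000, γ^t·E[r] = 3.100000, running G = 3.100000
t=1: π = [0.2400, 0.2800, 0.3200, 0.1600], E[r] = 1.6000, γ^t·E[r] = 1.280000, running G = 4.380000
t=2: π = [0.2880, 0.2800, 0.2840, 0.1480], E[r] = 1.8880, γ^t·E[r] = 1.208320, running G = 5.588320
t=3: π = [0.2844, 0.2860, 0.2864, 0.1432], E[r] = 1.8508, γ^t·E[r] = 0.947610, running G = 6.535930
t=4: π = [0.2858, 0.2855, 0.2857, 0.1430], E[r] = 1.8580, γ^t·E[r] = 0.761037, running G = 7.296966
t=5: π = [0.2857, 0.2857, 0.2857, 0.1429], E[r] = 1.8570, γ^t·E[r] = 0.608491, running G = 7.905458
t=6: π = [0.2857, 0.2857, 0.2857, 0.1429], E[r] = 1.8572, γ^t·E[r] = 0.486846, running G = 8.392304
t=7: π = [0.2857, 0.2857, 0.2857, 0.1429], E[r] = 1.8571, γ^t·E[r] = 0.389470, running G = 8.781773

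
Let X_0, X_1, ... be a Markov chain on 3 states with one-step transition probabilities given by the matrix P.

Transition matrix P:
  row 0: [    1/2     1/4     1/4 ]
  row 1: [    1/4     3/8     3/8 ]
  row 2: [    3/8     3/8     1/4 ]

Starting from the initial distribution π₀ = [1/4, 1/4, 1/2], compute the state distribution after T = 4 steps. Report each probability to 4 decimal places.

π = [0.3817, 0.3273, 0.2910]

t=0: π = [0.2500, 0.2500, 0.5000]
t=1: π = [0.3750, 0.3438, 0.2813]
t=2: π = [0.3789, 0.3281, 0.2930]
t=3: π = [0.3813, 0.3276, 0.2910]
t=4: π = [0.3817, 0.3273, 0.2910]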